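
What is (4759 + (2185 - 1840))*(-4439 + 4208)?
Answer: -1179024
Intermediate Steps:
(4759 + (2185 - 1840))*(-4439 + 4208) = (4759 + 345)*(-231) = 5104*(-231) = -1179024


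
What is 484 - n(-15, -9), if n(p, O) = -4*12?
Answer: 532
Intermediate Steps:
n(p, O) = -48
484 - n(-15, -9) = 484 - 1*(-48) = 484 + 48 = 532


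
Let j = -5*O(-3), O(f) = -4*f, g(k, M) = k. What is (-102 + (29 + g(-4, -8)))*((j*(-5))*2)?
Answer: -46200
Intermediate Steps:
j = -60 (j = -(-20)*(-3) = -5*12 = -60)
(-102 + (29 + g(-4, -8)))*((j*(-5))*2) = (-102 + (29 - 4))*(-60*(-5)*2) = (-102 + 25)*(300*2) = -77*600 = -46200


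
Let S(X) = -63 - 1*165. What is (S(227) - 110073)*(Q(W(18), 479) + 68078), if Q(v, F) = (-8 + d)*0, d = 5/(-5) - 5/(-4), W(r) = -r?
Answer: -7509071478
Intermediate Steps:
S(X) = -228 (S(X) = -63 - 165 = -228)
d = ¼ (d = 5*(-⅕) - 5*(-¼) = -1 + 5/4 = ¼ ≈ 0.25000)
Q(v, F) = 0 (Q(v, F) = (-8 + ¼)*0 = -31/4*0 = 0)
(S(227) - 110073)*(Q(W(18), 479) + 68078) = (-228 - 110073)*(0 + 68078) = -110301*68078 = -7509071478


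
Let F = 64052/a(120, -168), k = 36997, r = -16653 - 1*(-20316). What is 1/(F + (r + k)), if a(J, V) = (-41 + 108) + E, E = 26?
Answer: 93/3845432 ≈ 2.4185e-5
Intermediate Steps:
r = 3663 (r = -16653 + 20316 = 3663)
a(J, V) = 93 (a(J, V) = (-41 + 108) + 26 = 67 + 26 = 93)
F = 64052/93 ≈ 688.73
1/(F + (r + k)) = 1/(64052/93 + (3663 + 36997)) = 1/(64052/93 + 40660) = 1/(3845432/93) = 93/3845432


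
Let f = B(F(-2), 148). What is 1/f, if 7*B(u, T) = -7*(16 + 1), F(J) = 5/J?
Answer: -1/17 ≈ -0.058824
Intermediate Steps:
B(u, T) = -17 (B(u, T) = (-7*(16 + 1))/7 = (-7*17)/7 = (⅐)*(-119) = -17)
f = -17
1/f = 1/(-17) = -1/17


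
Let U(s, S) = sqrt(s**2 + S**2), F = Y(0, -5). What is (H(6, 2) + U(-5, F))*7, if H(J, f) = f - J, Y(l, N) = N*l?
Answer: 7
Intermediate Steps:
F = 0 (F = -5*0 = 0)
U(s, S) = sqrt(S**2 + s**2)
(H(6, 2) + U(-5, F))*7 = ((2 - 1*6) + sqrt(0**2 + (-5)**2))*7 = ((2 - 6) + sqrt(0 + 25))*7 = (-4 + sqrt(25))*7 = (-4 + 5)*7 = 1*7 = 7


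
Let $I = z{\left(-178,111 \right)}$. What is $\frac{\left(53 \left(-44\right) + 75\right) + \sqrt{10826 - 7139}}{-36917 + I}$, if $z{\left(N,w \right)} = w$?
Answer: $\frac{2257}{36806} - \frac{\sqrt{3687}}{36806} \approx 0.059672$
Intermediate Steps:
$I = 111$
$\frac{\left(53 \left(-44\right) + 75\right) + \sqrt{10826 - 7139}}{-36917 + I} = \frac{\left(53 \left(-44\right) + 75\right) + \sqrt{10826 - 7139}}{-36917 + 111} = \frac{\left(-2332 + 75\right) + \sqrt{3687}}{-36806} = \left(-2257 + \sqrt{3687}\right) \left(- \frac{1}{36806}\right) = \frac{2257}{36806} - \frac{\sqrt{3687}}{36806}$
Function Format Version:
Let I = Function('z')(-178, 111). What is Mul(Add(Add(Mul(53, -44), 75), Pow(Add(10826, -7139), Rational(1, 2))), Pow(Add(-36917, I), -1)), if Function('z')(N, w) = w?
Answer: Add(Rational(2257, 36806), Mul(Rational(-1, 36806), Pow(3687, Rational(1, 2)))) ≈ 0.059672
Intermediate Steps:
I = 111
Mul(Add(Add(Mul(53, -44), 75), Pow(Add(10826, -7139), Rational(1, 2))), Pow(Add(-36917, I), -1)) = Mul(Add(Add(Mul(53, -44), 75), Pow(Add(10826, -7139), Rational(1, 2))), Pow(Add(-36917, 111), -1)) = Mul(Add(Add(-2332, 75), Pow(3687, Rational(1, 2))), Pow(-36806, -1)) = Mul(Add(-2257, Pow(3687, Rational(1, 2))), Rational(-1, 36806)) = Add(Rational(2257, 36806), Mul(Rational(-1, 36806), Pow(3687, Rational(1, 2))))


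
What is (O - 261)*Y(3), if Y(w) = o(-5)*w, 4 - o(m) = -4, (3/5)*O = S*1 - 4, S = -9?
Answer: -6784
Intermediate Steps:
O = -65/3 (O = 5*(-9*1 - 4)/3 = 5*(-9 - 4)/3 = (5/3)*(-13) = -65/3 ≈ -21.667)
o(m) = 8 (o(m) = 4 - 1*(-4) = 4 + 4 = 8)
Y(w) = 8*w
(O - 261)*Y(3) = (-65/3 - 261)*(8*3) = -848/3*24 = -6784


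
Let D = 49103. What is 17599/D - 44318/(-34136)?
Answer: 1388453109/838090004 ≈ 1.6567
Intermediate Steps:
17599/D - 44318/(-34136) = 17599/49103 - 44318/(-34136) = 17599*(1/49103) - 44318*(-1/34136) = 17599/49103 + 22159/17068 = 1388453109/838090004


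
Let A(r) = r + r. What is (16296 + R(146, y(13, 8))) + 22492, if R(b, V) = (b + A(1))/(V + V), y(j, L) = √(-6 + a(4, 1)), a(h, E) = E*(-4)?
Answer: 38788 - 37*I*√10/5 ≈ 38788.0 - 23.401*I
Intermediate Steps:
A(r) = 2*r
a(h, E) = -4*E
y(j, L) = I*√10 (y(j, L) = √(-6 - 4*1) = √(-6 - 4) = √(-10) = I*√10)
R(b, V) = (2 + b)/(2*V) (R(b, V) = (b + 2*1)/(V + V) = (b + 2)/((2*V)) = (2 + b)*(1/(2*V)) = (2 + b)/(2*V))
(16296 + R(146, y(13, 8))) + 22492 = (16296 + (2 + 146)/(2*((I*√10)))) + 22492 = (16296 + (½)*(-I*√10/10)*148) + 22492 = (16296 - 37*I*√10/5) + 22492 = 38788 - 37*I*√10/5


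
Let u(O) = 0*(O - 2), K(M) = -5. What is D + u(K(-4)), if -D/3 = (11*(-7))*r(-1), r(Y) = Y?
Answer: -231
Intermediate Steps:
u(O) = 0 (u(O) = 0*(-2 + O) = 0)
D = -231 (D = -3*11*(-7)*(-1) = -(-231)*(-1) = -3*77 = -231)
D + u(K(-4)) = -231 + 0 = -231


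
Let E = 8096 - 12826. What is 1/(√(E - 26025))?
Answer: -I*√30755/30755 ≈ -0.0057022*I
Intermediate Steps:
E = -4730
1/(√(E - 26025)) = 1/(√(-4730 - 26025)) = 1/(√(-30755)) = 1/(I*√30755) = -I*√30755/30755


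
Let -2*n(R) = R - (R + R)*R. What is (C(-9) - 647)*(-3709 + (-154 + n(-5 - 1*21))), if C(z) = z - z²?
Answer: 2339238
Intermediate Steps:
n(R) = R² - R/2 (n(R) = -(R - (R + R)*R)/2 = -(R - 2*R*R)/2 = -(R - 2*R²)/2 = R² - R/2)
(C(-9) - 647)*(-3709 + (-154 + n(-5 - 1*21))) = (-9*(1 - 1*(-9)) - 647)*(-3709 + (-154 + (-5 - 1*21)*(-½ + (-5 - 1*21)))) = (-9*(1 + 9) - 647)*(-3709 + (-154 + (-5 - 21)*(-½ + (-5 - 21)))) = (-9*10 - 647)*(-3709 + (-154 - 26*(-½ - 26))) = (-90 - 647)*(-3709 + (-154 - 26*(-53/2))) = -737*(-3709 + (-154 + 689)) = -737*(-3709 + 535) = -737*(-3174) = 2339238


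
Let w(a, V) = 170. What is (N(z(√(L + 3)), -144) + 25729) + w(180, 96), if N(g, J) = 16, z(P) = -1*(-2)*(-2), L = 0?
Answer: 25915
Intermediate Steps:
z(P) = -4 (z(P) = 2*(-2) = -4)
(N(z(√(L + 3)), -144) + 25729) + w(180, 96) = (16 + 25729) + 170 = 25745 + 170 = 25915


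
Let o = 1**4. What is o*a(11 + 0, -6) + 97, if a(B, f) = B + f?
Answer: 102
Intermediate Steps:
o = 1
o*a(11 + 0, -6) + 97 = 1*((11 + 0) - 6) + 97 = 1*(11 - 6) + 97 = 1*5 + 97 = 5 + 97 = 102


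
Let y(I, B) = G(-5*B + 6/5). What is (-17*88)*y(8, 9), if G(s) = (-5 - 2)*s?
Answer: -2293368/5 ≈ -4.5867e+5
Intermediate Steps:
G(s) = -7*s
y(I, B) = -42/5 + 35*B (y(I, B) = -7*(-5*B + 6/5) = -7*(6/5 - 5*B) = -42/5 + 35*B)
(-17*88)*y(8, 9) = (-17*88)*(-42/5 + 35*9) = -1496*(-42/5 + 315) = -1496*1533/5 = -2293368/5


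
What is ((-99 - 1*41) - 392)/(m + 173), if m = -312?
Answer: 532/139 ≈ 3.8273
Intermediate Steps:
((-99 - 1*41) - 392)/(m + 173) = ((-99 - 1*41) - 392)/(-312 + 173) = ((-99 - 41) - 392)/(-139) = (-140 - 392)*(-1/139) = -532*(-1/139) = 532/139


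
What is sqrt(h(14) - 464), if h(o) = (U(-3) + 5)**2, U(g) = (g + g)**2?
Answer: sqrt(1217) ≈ 34.885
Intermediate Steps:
U(g) = 4*g**2 (U(g) = (2*g)**2 = 4*g**2)
h(o) = 1681 (h(o) = (4*(-3)**2 + 5)**2 = (4*9 + 5)**2 = (36 + 5)**2 = 41**2 = 1681)
sqrt(h(14) - 464) = sqrt(1681 - 464) = sqrt(1217)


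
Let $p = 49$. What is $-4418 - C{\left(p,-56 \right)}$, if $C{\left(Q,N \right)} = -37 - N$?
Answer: $-4437$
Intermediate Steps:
$-4418 - C{\left(p,-56 \right)} = -4418 - \left(-37 - -56\right) = -4418 - \left(-37 + 56\right) = -4418 - 19 = -4437$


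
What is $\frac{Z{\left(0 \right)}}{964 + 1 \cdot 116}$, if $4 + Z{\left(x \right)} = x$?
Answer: $- \frac{1}{270} \approx -0.0037037$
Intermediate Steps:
$Z{\left(x \right)} = -4 + x$
$\frac{Z{\left(0 \right)}}{964 + 1 \cdot 116} = \frac{-4 + 0}{964 + 1 \cdot 116} = - \frac{4}{964 + 116} = - \frac{4}{1080} = \left(-4\right) \frac{1}{1080} = - \frac{1}{270}$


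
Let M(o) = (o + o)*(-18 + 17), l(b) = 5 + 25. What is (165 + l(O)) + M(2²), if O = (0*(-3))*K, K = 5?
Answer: 187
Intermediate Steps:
O = 0 (O = (0*(-3))*5 = 0*5 = 0)
l(b) = 30
M(o) = -2*o (M(o) = (2*o)*(-1) = -2*o)
(165 + l(O)) + M(2²) = (165 + 30) - 2*2² = 195 - 2*4 = 195 - 8 = 187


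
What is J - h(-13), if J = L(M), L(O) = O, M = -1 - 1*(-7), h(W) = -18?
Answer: 24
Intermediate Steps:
M = 6 (M = -1 + 7 = 6)
J = 6
J - h(-13) = 6 - 1*(-18) = 6 + 18 = 24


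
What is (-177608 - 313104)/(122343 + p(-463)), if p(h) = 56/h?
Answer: -227199656/56644753 ≈ -4.0110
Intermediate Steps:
(-177608 - 313104)/(122343 + p(-463)) = (-177608 - 313104)/(122343 + 56/(-463)) = -490712/(122343 + 56*(-1/463)) = -490712/(122343 - 56/463) = -490712/56644753/463 = -490712*463/56644753 = -227199656/56644753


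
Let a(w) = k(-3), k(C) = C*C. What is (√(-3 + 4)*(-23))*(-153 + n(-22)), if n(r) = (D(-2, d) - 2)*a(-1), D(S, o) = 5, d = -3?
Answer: 2898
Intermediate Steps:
k(C) = C²
a(w) = 9 (a(w) = (-3)² = 9)
n(r) = 27 (n(r) = (5 - 2)*9 = 3*9 = 27)
(√(-3 + 4)*(-23))*(-153 + n(-22)) = (√(-3 + 4)*(-23))*(-153 + 27) = (√1*(-23))*(-126) = (1*(-23))*(-126) = -23*(-126) = 2898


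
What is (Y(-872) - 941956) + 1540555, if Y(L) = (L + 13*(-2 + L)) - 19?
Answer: 586346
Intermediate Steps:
Y(L) = -45 + 14*L (Y(L) = (L + (-26 + 13*L)) - 19 = (-26 + 14*L) - 19 = -45 + 14*L)
(Y(-872) - 941956) + 1540555 = ((-45 + 14*(-872)) - 941956) + 1540555 = ((-45 - 12208) - 941956) + 1540555 = (-12253 - 941956) + 1540555 = -954209 + 1540555 = 586346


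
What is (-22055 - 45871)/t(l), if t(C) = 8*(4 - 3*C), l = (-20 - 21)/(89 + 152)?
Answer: -8185083/4348 ≈ -1882.5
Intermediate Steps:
l = -41/241 ≈ -0.17012
t(C) = 32 - 24*C
(-22055 - 45871)/t(l) = (-22055 - 45871)/(32 - 24*(-41/241)) = -67926/(32 + 984/241) = -67926/8696/241 = -67926*241/8696 = -8185083/4348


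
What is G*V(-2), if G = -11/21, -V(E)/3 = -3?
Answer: -33/7 ≈ -4.7143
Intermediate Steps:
V(E) = 9 (V(E) = -3*(-3) = 9)
G = -11/21 (G = -11*1/21 = -11/21 ≈ -0.52381)
G*V(-2) = -11/21*9 = -33/7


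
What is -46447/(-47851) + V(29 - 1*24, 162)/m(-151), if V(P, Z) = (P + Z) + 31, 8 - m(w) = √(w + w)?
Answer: 15465931/2918911 + 33*I*√302/61 ≈ 5.2985 + 9.4013*I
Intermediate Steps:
m(w) = 8 - √2*√w (m(w) = 8 - √(w + w) = 8 - √(2*w) = 8 - √2*√w)
V(P, Z) = 31 + P + Z
-46447/(-47851) + V(29 - 1*24, 162)/m(-151) = -46447/(-47851) + (31 + (29 - 1*24) + 162)/(8 - √2*√(-151)) = -46447*(-1/47851) + (31 + (29 - 24) + 162)/(8 - √2*I*√151) = 46447/47851 + (31 + 5 + 162)/(8 - I*√302) = 46447/47851 + 198/(8 - I*√302)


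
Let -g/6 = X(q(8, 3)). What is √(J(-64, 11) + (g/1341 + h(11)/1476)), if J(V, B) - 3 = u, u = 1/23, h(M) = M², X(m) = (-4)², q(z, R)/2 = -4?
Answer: √2170444648145/843042 ≈ 1.7475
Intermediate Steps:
q(z, R) = -8 (q(z, R) = 2*(-4) = -8)
X(m) = 16
g = -96 (g = -6*16 = -96)
u = 1/23 ≈ 0.043478
J(V, B) = 70/23 (J(V, B) = 3 + 1/23 = 70/23)
√(J(-64, 11) + (g/1341 + h(11)/1476)) = √(70/23 + (-96/1341 + 11²/1476)) = √(70/23 + (-96*1/1341 + 121*(1/1476))) = √(70/23 + (-32/447 + 121/1476)) = √(70/23 + 2285/219924) = √(15447235/5058252) = √2170444648145/843042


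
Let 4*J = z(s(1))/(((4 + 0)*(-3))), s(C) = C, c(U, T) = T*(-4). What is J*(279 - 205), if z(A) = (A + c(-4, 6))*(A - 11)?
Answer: -4255/12 ≈ -354.58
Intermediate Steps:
c(U, T) = -4*T
z(A) = (-24 + A)*(-11 + A) (z(A) = (A - 4*6)*(A - 11) = (A - 24)*(-11 + A) = (-24 + A)*(-11 + A))
J = -115/24 (J = ((264 + 1² - 35*1)/(((4 + 0)*(-3))))/4 = ((264 + 1 - 35)/((4*(-3))))/4 = (230/(-12))/4 = (230*(-1/12))/4 = (¼)*(-115/6) = -115/24 ≈ -4.7917)
J*(279 - 205) = -115*(279 - 205)/24 = -115/24*74 = -4255/12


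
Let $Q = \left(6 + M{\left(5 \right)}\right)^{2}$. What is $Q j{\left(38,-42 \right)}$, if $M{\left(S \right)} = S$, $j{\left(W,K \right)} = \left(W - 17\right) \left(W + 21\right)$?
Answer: $149919$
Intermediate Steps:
$j{\left(W,K \right)} = \left(-17 + W\right) \left(21 + W\right)$
$Q = 121$ ($Q = \left(6 + 5\right)^{2} = 11^{2} = 121$)
$Q j{\left(38,-42 \right)} = 121 \left(-357 + 38^{2} + 4 \cdot 38\right) = 121 \left(-357 + 1444 + 152\right) = 121 \cdot 1239 = 149919$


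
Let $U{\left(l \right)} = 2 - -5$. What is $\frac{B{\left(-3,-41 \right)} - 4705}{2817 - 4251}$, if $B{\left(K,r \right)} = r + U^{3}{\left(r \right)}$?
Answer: $\frac{4403}{1434} \approx 3.0704$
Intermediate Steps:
$U{\left(l \right)} = 7$ ($U{\left(l \right)} = 2 + 5 = 7$)
$B{\left(K,r \right)} = 343 + r$ ($B{\left(K,r \right)} = r + 7^{3} = r + 343 = 343 + r$)
$\frac{B{\left(-3,-41 \right)} - 4705}{2817 - 4251} = \frac{\left(343 - 41\right) - 4705}{2817 - 4251} = \frac{302 - 4705}{-1434} = \left(-4403\right) \left(- \frac{1}{1434}\right) = \frac{4403}{1434}$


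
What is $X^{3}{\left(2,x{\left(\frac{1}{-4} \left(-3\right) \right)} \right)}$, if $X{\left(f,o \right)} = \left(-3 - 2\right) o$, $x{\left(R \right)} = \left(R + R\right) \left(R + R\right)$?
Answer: $- \frac{91125}{64} \approx -1423.8$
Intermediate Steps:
$x{\left(R \right)} = 4 R^{2}$ ($x{\left(R \right)} = 2 R 2 R = 4 R^{2}$)
$X{\left(f,o \right)} = - 5 o$
$X^{3}{\left(2,x{\left(\frac{1}{-4} \left(-3\right) \right)} \right)} = \left(- 5 \cdot 4 \left(\frac{1}{-4} \left(-3\right)\right)^{2}\right)^{3} = \left(- 5 \cdot 4 \left(\left(- \frac{1}{4}\right) \left(-3\right)\right)^{2}\right)^{3} = \left(- 5 \cdot 4 \left(\frac{3}{4}\right)^{2}\right)^{3} = \left(- 5 \cdot 4 \cdot \frac{9}{16}\right)^{3} = \left(\left(-5\right) \frac{9}{4}\right)^{3} = \left(- \frac{45}{4}\right)^{3} = - \frac{91125}{64}$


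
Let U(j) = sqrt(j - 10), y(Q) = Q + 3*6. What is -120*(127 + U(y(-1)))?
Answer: -15240 - 120*sqrt(7) ≈ -15557.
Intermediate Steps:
y(Q) = 18 + Q (y(Q) = Q + 18 = 18 + Q)
U(j) = sqrt(-10 + j)
-120*(127 + U(y(-1))) = -120*(127 + sqrt(-10 + (18 - 1))) = -120*(127 + sqrt(-10 + 17)) = -120*(127 + sqrt(7)) = -15240 - 120*sqrt(7)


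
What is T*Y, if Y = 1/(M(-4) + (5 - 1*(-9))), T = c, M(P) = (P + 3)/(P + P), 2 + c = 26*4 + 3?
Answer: 840/113 ≈ 7.4336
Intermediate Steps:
c = 105 (c = -2 + (26*4 + 3) = -2 + (104 + 3) = -2 + 107 = 105)
M(P) = (3 + P)/(2*P) (M(P) = (3 + P)/((2*P)) = (3 + P)*(1/(2*P)) = (3 + P)/(2*P))
T = 105
Y = 8/113 (Y = 1/((½)*(3 - 4)/(-4) + (5 - 1*(-9))) = 1/((½)*(-¼)*(-1) + (5 + 9)) = 1/(⅛ + 14) = 1/(113/8) = 8/113 ≈ 0.070796)
T*Y = 105*(8/113) = 840/113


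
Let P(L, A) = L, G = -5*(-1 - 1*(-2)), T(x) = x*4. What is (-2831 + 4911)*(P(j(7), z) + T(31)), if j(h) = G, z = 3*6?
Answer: 247520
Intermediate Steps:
T(x) = 4*x
z = 18
G = -5 (G = -5*(-1 + 2) = -5*1 = -5)
j(h) = -5
(-2831 + 4911)*(P(j(7), z) + T(31)) = (-2831 + 4911)*(-5 + 4*31) = 2080*(-5 + 124) = 2080*119 = 247520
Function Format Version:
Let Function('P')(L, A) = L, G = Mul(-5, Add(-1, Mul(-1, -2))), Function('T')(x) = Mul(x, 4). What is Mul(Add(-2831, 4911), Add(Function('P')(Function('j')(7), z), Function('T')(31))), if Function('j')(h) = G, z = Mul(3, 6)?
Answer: 247520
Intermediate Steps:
Function('T')(x) = Mul(4, x)
z = 18
G = -5 (G = Mul(-5, Add(-1, 2)) = Mul(-5, 1) = -5)
Function('j')(h) = -5
Mul(Add(-2831, 4911), Add(Function('P')(Function('j')(7), z), Function('T')(31))) = Mul(Add(-2831, 4911), Add(-5, Mul(4, 31))) = Mul(2080, Add(-5, 124)) = Mul(2080, 119) = 247520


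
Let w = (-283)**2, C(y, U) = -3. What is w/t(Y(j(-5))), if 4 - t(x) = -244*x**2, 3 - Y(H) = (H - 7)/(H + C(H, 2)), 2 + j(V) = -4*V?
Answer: 18020025/282964 ≈ 63.683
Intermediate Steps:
j(V) = -2 - 4*V
w = 80089
Y(H) = 3 - (-7 + H)/(-3 + H) (Y(H) = 3 - (H - 7)/(H - 3) = 3 - (-7 + H)/(-3 + H))
t(x) = 4 + 244*x**2 (t(x) = 4 - (-244)*x**2 = 4 + 244*x**2)
w/t(Y(j(-5))) = 80089/(4 + 244*(2*(-1 + (-2 - 4*(-5)))/(-3 + (-2 - 4*(-5))))**2) = 80089/(4 + 244*(2*(-1 + (-2 + 20))/(-3 + (-2 + 20)))**2) = 80089/(4 + 244*(2*(-1 + 18)/(-3 + 18))**2) = 80089/(4 + 244*(2*17/15)**2) = 80089/(4 + 244*(2*(1/15)*17)**2) = 80089/(4 + 244*(34/15)**2) = 80089/(4 + 244*(1156/225)) = 80089/(4 + 282064/225) = 80089/(282964/225) = 80089*(225/282964) = 18020025/282964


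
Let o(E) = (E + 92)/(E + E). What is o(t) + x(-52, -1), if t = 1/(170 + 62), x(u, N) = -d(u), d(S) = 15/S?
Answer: 554985/52 ≈ 10673.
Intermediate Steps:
x(u, N) = -15/u
t = 1/232 ≈ 0.0043103
o(E) = (92 + E)/(2*E) (o(E) = (92 + E)/((2*E)) = (92 + E)*(1/(2*E)) = (92 + E)/(2*E))
o(t) + x(-52, -1) = (92 + 1/232)/(2*(1/232)) - 15/(-52) = (½)*232*(21345/232) - 15*(-1/52) = 21345/2 + 15/52 = 554985/52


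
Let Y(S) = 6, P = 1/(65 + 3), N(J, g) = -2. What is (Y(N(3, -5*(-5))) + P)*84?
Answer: 8589/17 ≈ 505.24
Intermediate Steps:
P = 1/68 ≈ 0.014706
(Y(N(3, -5*(-5))) + P)*84 = (6 + 1/68)*84 = (409/68)*84 = 8589/17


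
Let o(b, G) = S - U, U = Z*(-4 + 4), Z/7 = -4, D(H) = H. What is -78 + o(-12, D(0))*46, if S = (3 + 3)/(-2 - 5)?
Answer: -822/7 ≈ -117.43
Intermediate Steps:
Z = -28 (Z = 7*(-4) = -28)
U = 0 (U = -28*(-4 + 4) = -28*0 = 0)
S = -6/7 (S = 6/(-7) = 6*(-⅐) = -6/7 ≈ -0.85714)
o(b, G) = -6/7 (o(b, G) = -6/7 - 1*0 = -6/7 + 0 = -6/7)
-78 + o(-12, D(0))*46 = -78 - 6/7*46 = -78 - 276/7 = -822/7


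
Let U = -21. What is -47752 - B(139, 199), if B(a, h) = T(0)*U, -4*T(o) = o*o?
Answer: -47752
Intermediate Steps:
T(o) = -o²/4 (T(o) = -o*o/4 = -o²/4)
B(a, h) = 0 (B(a, h) = -¼*0²*(-21) = -¼*0*(-21) = 0*(-21) = 0)
-47752 - B(139, 199) = -47752 - 1*0 = -47752 + 0 = -47752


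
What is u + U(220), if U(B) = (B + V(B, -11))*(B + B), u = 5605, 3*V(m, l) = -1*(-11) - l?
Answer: 316895/3 ≈ 1.0563e+5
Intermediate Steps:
V(m, l) = 11/3 - l/3 (V(m, l) = (-1*(-11) - l)/3 = (11 - l)/3 = 11/3 - l/3)
U(B) = 2*B*(22/3 + B) (U(B) = (B + (11/3 - 1/3*(-11)))*(B + B) = (B + (11/3 + 11/3))*(2*B) = (B + 22/3)*(2*B) = (22/3 + B)*(2*B) = 2*B*(22/3 + B))
u + U(220) = 5605 + (2/3)*220*(22 + 3*220) = 5605 + (2/3)*220*(22 + 660) = 5605 + (2/3)*220*682 = 5605 + 300080/3 = 316895/3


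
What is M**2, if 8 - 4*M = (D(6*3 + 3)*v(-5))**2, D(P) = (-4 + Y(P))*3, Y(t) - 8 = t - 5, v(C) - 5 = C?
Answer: 4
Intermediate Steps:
v(C) = 5 + C
Y(t) = 3 + t (Y(t) = 8 + (t - 5) = 8 + (-5 + t) = 3 + t)
D(P) = -3 + 3*P (D(P) = (-4 + (3 + P))*3 = (-1 + P)*3 = -3 + 3*P)
M = 2 (M = 2 - (-3 + 3*(6*3 + 3))**2*(5 - 5)**2/4 = 2 - ((-3 + 3*(18 + 3))*0)**2/4 = 2 - ((-3 + 3*21)*0)**2/4 = 2 - ((-3 + 63)*0)**2/4 = 2 - (60*0)**2/4 = 2 - 1/4*0**2 = 2 - 1/4*0 = 2 + 0 = 2)
M**2 = 2**2 = 4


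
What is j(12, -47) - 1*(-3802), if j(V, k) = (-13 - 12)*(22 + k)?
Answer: 4427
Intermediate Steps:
j(V, k) = -550 - 25*k (j(V, k) = -25*(22 + k) = -550 - 25*k)
j(12, -47) - 1*(-3802) = (-550 - 25*(-47)) - 1*(-3802) = (-550 + 1175) + 3802 = 625 + 3802 = 4427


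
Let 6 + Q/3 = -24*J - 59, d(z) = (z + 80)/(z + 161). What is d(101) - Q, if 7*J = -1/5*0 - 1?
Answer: 340033/1834 ≈ 185.41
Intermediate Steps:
J = -⅐ (J = (-1/5*0 - 1)/7 = (-1*⅕*0 - 1)/7 = (-⅕*0 - 1)/7 = (0 - 1)/7 = (⅐)*(-1) = -⅐ ≈ -0.14286)
d(z) = (80 + z)/(161 + z)
Q = -1293/7 (Q = -18 + 3*(-24*(-⅐) - 59) = -18 + 3*(24/7 - 59) = -18 + 3*(-389/7) = -18 - 1167/7 = -1293/7 ≈ -184.71)
d(101) - Q = (80 + 101)/(161 + 101) - 1*(-1293/7) = 181/262 + 1293/7 = 340033/1834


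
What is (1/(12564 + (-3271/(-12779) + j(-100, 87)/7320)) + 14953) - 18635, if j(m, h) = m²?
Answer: -108197126955305/29385423491 ≈ -3682.0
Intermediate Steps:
(1/(12564 + (-3271/(-12779) + j(-100, 87)/7320)) + 14953) - 18635 = (1/(12564 + (-3271/(-12779) + (-100)²/7320)) + 14953) - 18635 = (1/(12564 + (-3271*(-1/12779) + 10000*(1/7320))) + 14953) - 18635 = (1/(12564 + (3271/12779 + 250/183)) + 14953) - 18635 = (1/(12564 + 3793343/2338557) + 14953) - 18635 = (1/(29385423491/2338557) + 14953) - 18635 = (2338557/29385423491 + 14953) - 18635 = 439400239799480/29385423491 - 18635 = -108197126955305/29385423491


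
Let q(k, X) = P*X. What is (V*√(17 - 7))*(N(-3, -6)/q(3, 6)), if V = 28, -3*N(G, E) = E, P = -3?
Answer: -28*√10/9 ≈ -9.8382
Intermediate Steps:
q(k, X) = -3*X
N(G, E) = -E/3
(V*√(17 - 7))*(N(-3, -6)/q(3, 6)) = (28*√(17 - 7))*((-⅓*(-6))/((-3*6))) = (28*√10)*(2/(-18)) = (28*√10)*(2*(-1/18)) = (28*√10)*(-⅑) = -28*√10/9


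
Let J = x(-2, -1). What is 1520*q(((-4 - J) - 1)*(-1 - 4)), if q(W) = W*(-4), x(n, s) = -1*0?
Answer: -152000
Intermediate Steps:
x(n, s) = 0
J = 0
q(W) = -4*W
1520*q(((-4 - J) - 1)*(-1 - 4)) = 1520*(-4*((-4 - 1*0) - 1)*(-1 - 4)) = 1520*(-4*((-4 + 0) - 1)*(-5)) = 1520*(-4*(-4 - 1)*(-5)) = 1520*(-(-20)*(-5)) = 1520*(-4*25) = 1520*(-100) = -152000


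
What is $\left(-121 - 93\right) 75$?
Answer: $-16050$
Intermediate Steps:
$\left(-121 - 93\right) 75 = \left(-214\right) 75 = -16050$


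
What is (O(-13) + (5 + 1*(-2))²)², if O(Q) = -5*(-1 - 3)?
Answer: 841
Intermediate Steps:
O(Q) = 20 (O(Q) = -5*(-4) = 20)
(O(-13) + (5 + 1*(-2))²)² = (20 + (5 + 1*(-2))²)² = (20 + (5 - 2)²)² = (20 + 3²)² = (20 + 9)² = 29² = 841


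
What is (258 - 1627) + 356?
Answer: -1013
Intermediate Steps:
(258 - 1627) + 356 = -1369 + 356 = -1013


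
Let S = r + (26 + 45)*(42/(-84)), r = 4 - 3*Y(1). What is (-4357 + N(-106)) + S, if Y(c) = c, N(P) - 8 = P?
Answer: -8979/2 ≈ -4489.5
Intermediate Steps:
N(P) = 8 + P
r = 1 (r = 4 - 3*1 = 4 - 3 = 1)
S = -69/2 (S = 1 + (26 + 45)*(42/(-84)) = 1 + 71*(42*(-1/84)) = 1 + 71*(-½) = 1 - 71/2 = -69/2 ≈ -34.500)
(-4357 + N(-106)) + S = (-4357 + (8 - 106)) - 69/2 = (-4357 - 98) - 69/2 = -4455 - 69/2 = -8979/2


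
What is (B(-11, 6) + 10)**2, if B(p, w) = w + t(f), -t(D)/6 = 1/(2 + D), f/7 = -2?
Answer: 1089/4 ≈ 272.25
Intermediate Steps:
f = -14 (f = 7*(-2) = -14)
t(D) = -6/(2 + D)
B(p, w) = 1/2 + w (B(p, w) = w - 6/(2 - 14) = w - 6/(-12) = w - 6*(-1/12) = w + 1/2 = 1/2 + w)
(B(-11, 6) + 10)**2 = ((1/2 + 6) + 10)**2 = (13/2 + 10)**2 = (33/2)**2 = 1089/4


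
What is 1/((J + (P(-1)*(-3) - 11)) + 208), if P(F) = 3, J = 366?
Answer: 1/554 ≈ 0.0018051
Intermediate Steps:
1/((J + (P(-1)*(-3) - 11)) + 208) = 1/((366 + (3*(-3) - 11)) + 208) = 1/((366 + (-9 - 11)) + 208) = 1/((366 - 20) + 208) = 1/(346 + 208) = 1/554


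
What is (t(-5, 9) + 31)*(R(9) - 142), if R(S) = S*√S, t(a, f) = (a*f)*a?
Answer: -29440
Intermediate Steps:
t(a, f) = f*a²
R(S) = S^(3/2)
(t(-5, 9) + 31)*(R(9) - 142) = (9*(-5)² + 31)*(9^(3/2) - 142) = (9*25 + 31)*(27 - 142) = (225 + 31)*(-115) = 256*(-115) = -29440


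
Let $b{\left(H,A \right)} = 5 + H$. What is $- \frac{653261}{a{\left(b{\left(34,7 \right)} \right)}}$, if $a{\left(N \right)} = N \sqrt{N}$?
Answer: $- \frac{653261 \sqrt{39}}{1521} \approx -2682.2$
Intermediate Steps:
$a{\left(N \right)} = N^{\frac{3}{2}}$
$- \frac{653261}{a{\left(b{\left(34,7 \right)} \right)}} = - \frac{653261}{\left(5 + 34\right)^{\frac{3}{2}}} = - \frac{653261}{39^{\frac{3}{2}}} = - \frac{653261}{39 \sqrt{39}} = - 653261 \frac{\sqrt{39}}{1521} = - \frac{653261 \sqrt{39}}{1521}$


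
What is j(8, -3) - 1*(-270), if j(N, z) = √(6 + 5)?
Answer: 270 + √11 ≈ 273.32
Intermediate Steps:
j(N, z) = √11
j(8, -3) - 1*(-270) = √11 - 1*(-270) = √11 + 270 = 270 + √11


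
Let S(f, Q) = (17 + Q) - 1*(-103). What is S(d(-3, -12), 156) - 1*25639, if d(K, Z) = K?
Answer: -25363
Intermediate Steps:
S(f, Q) = 120 + Q (S(f, Q) = (17 + Q) + 103 = 120 + Q)
S(d(-3, -12), 156) - 1*25639 = (120 + 156) - 1*25639 = 276 - 25639 = -25363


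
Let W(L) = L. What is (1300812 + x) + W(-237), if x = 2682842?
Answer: 3983417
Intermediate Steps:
(1300812 + x) + W(-237) = (1300812 + 2682842) - 237 = 3983654 - 237 = 3983417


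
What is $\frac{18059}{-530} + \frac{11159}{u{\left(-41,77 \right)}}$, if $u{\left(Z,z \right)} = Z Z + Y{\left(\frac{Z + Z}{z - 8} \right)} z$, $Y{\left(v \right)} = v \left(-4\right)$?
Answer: $- \frac{1617101}{56498} \approx -28.622$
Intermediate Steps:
$Y{\left(v \right)} = - 4 v$
$u{\left(Z,z \right)} = Z^{2} - \frac{8 Z z}{-8 + z}$ ($u{\left(Z,z \right)} = Z Z + - 4 \frac{Z + Z}{z - 8} z = Z^{2} + - 4 \frac{2 Z}{-8 + z} z = Z^{2} + - \frac{8 Z}{-8 + z} z = Z^{2} - \frac{8 Z z}{-8 + z}$)
$\frac{18059}{-530} + \frac{11159}{u{\left(-41,77 \right)}} = \frac{18059}{-530} + \frac{11159}{\left(-41\right) \frac{1}{-8 + 77} \left(\left(-8\right) 77 - 41 \left(-8 + 77\right)\right)} = 18059 \left(- \frac{1}{530}\right) + \frac{11159}{\left(-41\right) \frac{1}{69} \left(-616 - 2829\right)} = - \frac{18059}{530} + \frac{11159}{\left(-41\right) \frac{1}{69} \left(-616 - 2829\right)} = - \frac{18059}{530} + \frac{11159}{\left(-41\right) \frac{1}{69} \left(-3445\right)} = - \frac{18059}{530} + \frac{11159}{\frac{141245}{69}} = - \frac{18059}{530} + 11159 \cdot \frac{69}{141245} = - \frac{18059}{530} + \frac{769971}{141245} = - \frac{1617101}{56498}$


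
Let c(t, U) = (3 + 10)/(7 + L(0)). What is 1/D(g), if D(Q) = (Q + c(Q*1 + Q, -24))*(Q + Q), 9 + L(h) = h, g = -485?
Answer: 1/476755 ≈ 2.0975e-6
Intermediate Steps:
L(h) = -9 + h
c(t, U) = -13/2 (c(t, U) = (3 + 10)/(7 + (-9 + 0)) = 13/(7 - 9) = 13/(-2) = 13*(-½) = -13/2)
D(Q) = 2*Q*(-13/2 + Q) (D(Q) = (Q - 13/2)*(Q + Q) = (-13/2 + Q)*(2*Q) = 2*Q*(-13/2 + Q))
1/D(g) = 1/(-485*(-13 + 2*(-485))) = 1/(-485*(-13 - 970)) = 1/(-485*(-983)) = 1/476755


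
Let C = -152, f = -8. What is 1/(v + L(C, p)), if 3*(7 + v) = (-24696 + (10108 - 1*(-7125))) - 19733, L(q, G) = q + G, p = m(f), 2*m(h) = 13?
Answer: -6/55307 ≈ -0.00010849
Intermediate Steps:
m(h) = 13/2 (m(h) = (½)*13 = 13/2)
p = 13/2 ≈ 6.5000
L(q, G) = G + q
v = -27217/3 (v = -7 + ((-24696 + (10108 - 1*(-7125))) - 19733)/3 = -7 + ((-24696 + (10108 + 7125)) - 19733)/3 = -7 + ((-24696 + 17233) - 19733)/3 = -7 + (-7463 - 19733)/3 = -7 + (⅓)*(-27196) = -7 - 27196/3 = -27217/3 ≈ -9072.3)
1/(v + L(C, p)) = 1/(-27217/3 + (13/2 - 152)) = 1/(-27217/3 - 291/2) = 1/(-55307/6) = -6/55307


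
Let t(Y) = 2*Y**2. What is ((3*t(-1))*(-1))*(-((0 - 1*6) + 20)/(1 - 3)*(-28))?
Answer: 1176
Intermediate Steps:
((3*t(-1))*(-1))*(-((0 - 1*6) + 20)/(1 - 3)*(-28)) = ((3*(2*(-1)**2))*(-1))*(-((0 - 1*6) + 20)/(1 - 3)*(-28)) = ((3*(2*1))*(-1))*(-((0 - 6) + 20)/(-2)*(-28)) = ((3*2)*(-1))*(-(-6 + 20)*(-1)/2*(-28)) = (6*(-1))*(-14*(-1)/2*(-28)) = -6*(-1*(-7))*(-28) = -42*(-28) = -6*(-196) = 1176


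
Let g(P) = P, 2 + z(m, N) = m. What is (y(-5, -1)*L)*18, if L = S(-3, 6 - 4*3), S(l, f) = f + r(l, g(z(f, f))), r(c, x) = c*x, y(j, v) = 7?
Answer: 2268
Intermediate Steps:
z(m, N) = -2 + m
S(l, f) = f + l*(-2 + f)
L = 18 (L = (6 - 4*3) - 3*(-2 + (6 - 4*3)) = (6 - 12) - 3*(-2 + (6 - 12)) = -6 - 3*(-2 - 6) = -6 - 3*(-8) = -6 + 24 = 18)
(y(-5, -1)*L)*18 = (7*18)*18 = 126*18 = 2268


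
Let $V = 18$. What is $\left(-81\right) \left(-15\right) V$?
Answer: $21870$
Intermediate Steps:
$\left(-81\right) \left(-15\right) V = \left(-81\right) \left(-15\right) 18 = 1215 \cdot 18 = 21870$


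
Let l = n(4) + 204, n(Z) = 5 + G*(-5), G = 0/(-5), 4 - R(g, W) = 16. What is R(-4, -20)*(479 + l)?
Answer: -8256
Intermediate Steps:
R(g, W) = -12 (R(g, W) = 4 - 1*16 = 4 - 16 = -12)
G = 0 (G = 0*(-⅕) = 0)
n(Z) = 5 (n(Z) = 5 + 0*(-5) = 5 + 0 = 5)
l = 209 (l = 5 + 204 = 209)
R(-4, -20)*(479 + l) = -12*(479 + 209) = -12*688 = -8256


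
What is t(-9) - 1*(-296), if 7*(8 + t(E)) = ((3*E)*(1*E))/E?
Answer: 1989/7 ≈ 284.14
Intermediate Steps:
t(E) = -8 + 3*E/7 (t(E) = -8 + (((3*E)*(1*E))/E)/7 = -8 + (((3*E)*E)/E)/7 = -8 + ((3*E²)/E)/7 = -8 + (3*E)/7 = -8 + 3*E/7)
t(-9) - 1*(-296) = (-8 + (3/7)*(-9)) - 1*(-296) = (-8 - 27/7) + 296 = -83/7 + 296 = 1989/7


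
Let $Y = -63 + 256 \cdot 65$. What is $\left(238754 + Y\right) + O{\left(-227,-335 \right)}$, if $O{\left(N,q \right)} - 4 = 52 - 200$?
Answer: $255187$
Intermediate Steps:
$O{\left(N,q \right)} = -144$ ($O{\left(N,q \right)} = 4 + \left(52 - 200\right) = 4 - 148 = -144$)
$Y = 16577$ ($Y = -63 + 16640 = 16577$)
$\left(238754 + Y\right) + O{\left(-227,-335 \right)} = \left(238754 + 16577\right) - 144 = 255331 - 144 = 255187$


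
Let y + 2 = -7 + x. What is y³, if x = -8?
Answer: -4913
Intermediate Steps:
y = -17 (y = -2 + (-7 - 8) = -2 - 15 = -17)
y³ = (-17)³ = -4913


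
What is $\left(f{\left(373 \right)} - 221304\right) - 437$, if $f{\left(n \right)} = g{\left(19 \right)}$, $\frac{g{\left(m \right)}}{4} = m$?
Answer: $-221665$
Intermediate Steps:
$g{\left(m \right)} = 4 m$
$f{\left(n \right)} = 76$ ($f{\left(n \right)} = 4 \cdot 19 = 76$)
$\left(f{\left(373 \right)} - 221304\right) - 437 = \left(76 - 221304\right) - 437 = -221228 - 437 = -221665$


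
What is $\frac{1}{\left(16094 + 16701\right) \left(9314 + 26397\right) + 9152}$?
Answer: $\frac{1}{1171151397} \approx 8.5386 \cdot 10^{-10}$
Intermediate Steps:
$\frac{1}{\left(16094 + 16701\right) \left(9314 + 26397\right) + 9152} = \frac{1}{32795 \cdot 35711 + 9152} = \frac{1}{1171142245 + 9152} = \frac{1}{1171151397}$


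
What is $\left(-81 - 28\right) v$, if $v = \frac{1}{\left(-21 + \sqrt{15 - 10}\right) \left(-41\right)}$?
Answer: $- \frac{21}{164} - \frac{\sqrt{5}}{164} \approx -0.14168$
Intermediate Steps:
$v = - \frac{1}{41 \left(-21 + \sqrt{5}\right)}$ ($v = \frac{1}{-21 + \sqrt{5}} \left(- \frac{1}{41}\right) = - \frac{1}{41 \left(-21 + \sqrt{5}\right)} \approx 0.0012998$)
$\left(-81 - 28\right) v = \left(-81 - 28\right) \left(\frac{21}{17876} + \frac{\sqrt{5}}{17876}\right) = - 109 \left(\frac{21}{17876} + \frac{\sqrt{5}}{17876}\right) = - \frac{21}{164} - \frac{\sqrt{5}}{164}$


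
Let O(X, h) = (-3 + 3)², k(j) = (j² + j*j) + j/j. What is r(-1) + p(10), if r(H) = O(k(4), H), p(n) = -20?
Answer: -20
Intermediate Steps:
k(j) = 1 + 2*j² (k(j) = (j² + j²) + 1 = 2*j² + 1 = 1 + 2*j²)
O(X, h) = 0 (O(X, h) = 0² = 0)
r(H) = 0
r(-1) + p(10) = 0 - 20 = -20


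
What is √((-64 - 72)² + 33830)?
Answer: 9*√646 ≈ 228.75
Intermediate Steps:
√((-64 - 72)² + 33830) = √((-136)² + 33830) = √(18496 + 33830) = √52326 = 9*√646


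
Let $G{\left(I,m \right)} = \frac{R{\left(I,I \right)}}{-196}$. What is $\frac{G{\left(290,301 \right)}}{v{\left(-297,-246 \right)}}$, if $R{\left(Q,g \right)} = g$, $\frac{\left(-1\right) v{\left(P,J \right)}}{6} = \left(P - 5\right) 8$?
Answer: $- \frac{145}{1420608} \approx -0.00010207$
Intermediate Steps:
$v{\left(P,J \right)} = 240 - 48 P$ ($v{\left(P,J \right)} = - 6 \left(P - 5\right) 8 = - 6 \left(-5 + P\right) 8 = - 6 \left(-40 + 8 P\right) = 240 - 48 P$)
$G{\left(I,m \right)} = - \frac{I}{196}$ ($G{\left(I,m \right)} = \frac{I}{-196} = I \left(- \frac{1}{196}\right) = - \frac{I}{196}$)
$\frac{G{\left(290,301 \right)}}{v{\left(-297,-246 \right)}} = \frac{\left(- \frac{1}{196}\right) 290}{240 - -14256} = - \frac{145}{98 \left(240 + 14256\right)} = - \frac{145}{98 \cdot 14496} = \left(- \frac{145}{98}\right) \frac{1}{14496} = - \frac{145}{1420608}$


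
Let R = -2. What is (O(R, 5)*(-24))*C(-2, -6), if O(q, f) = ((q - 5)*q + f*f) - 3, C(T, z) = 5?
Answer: -4320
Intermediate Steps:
O(q, f) = -3 + f² + q*(-5 + q) (O(q, f) = ((-5 + q)*q + f²) - 3 = (q*(-5 + q) + f²) - 3 = (f² + q*(-5 + q)) - 3 = -3 + f² + q*(-5 + q))
(O(R, 5)*(-24))*C(-2, -6) = ((-3 + 5² + (-2)² - 5*(-2))*(-24))*5 = ((-3 + 25 + 4 + 10)*(-24))*5 = (36*(-24))*5 = -864*5 = -4320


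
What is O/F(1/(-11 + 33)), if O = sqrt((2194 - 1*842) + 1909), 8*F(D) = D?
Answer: 176*sqrt(3261) ≈ 10051.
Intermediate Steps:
F(D) = D/8
O = sqrt(3261) (O = sqrt((2194 - 842) + 1909) = sqrt(1352 + 1909) = sqrt(3261) ≈ 57.105)
O/F(1/(-11 + 33)) = sqrt(3261)/((1/(8*(-11 + 33)))) = sqrt(3261)/(((1/8)/22)) = sqrt(3261)/(((1/8)*(1/22))) = sqrt(3261)/(1/176) = sqrt(3261)*176 = 176*sqrt(3261)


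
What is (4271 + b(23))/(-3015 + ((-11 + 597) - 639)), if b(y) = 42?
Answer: -4313/3068 ≈ -1.4058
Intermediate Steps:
(4271 + b(23))/(-3015 + ((-11 + 597) - 639)) = (4271 + 42)/(-3015 + ((-11 + 597) - 639)) = 4313/(-3015 + (586 - 639)) = 4313/(-3015 - 53) = 4313/(-3068) = 4313*(-1/3068) = -4313/3068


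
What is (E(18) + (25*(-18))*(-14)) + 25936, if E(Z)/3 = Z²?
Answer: 33208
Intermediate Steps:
E(Z) = 3*Z²
(E(18) + (25*(-18))*(-14)) + 25936 = (3*18² + (25*(-18))*(-14)) + 25936 = (3*324 - 450*(-14)) + 25936 = (972 + 6300) + 25936 = 7272 + 25936 = 33208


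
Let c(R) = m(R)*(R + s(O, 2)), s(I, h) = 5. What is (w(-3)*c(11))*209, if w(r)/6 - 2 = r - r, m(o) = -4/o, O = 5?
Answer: -14592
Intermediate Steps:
w(r) = 12 (w(r) = 12 + 6*(r - r) = 12 + 6*0 = 12 + 0 = 12)
c(R) = -4*(5 + R)/R (c(R) = (-4/R)*(R + 5) = (-4/R)*(5 + R) = -4*(5 + R)/R)
(w(-3)*c(11))*209 = (12*(-4 - 20/11))*209 = (12*(-64/11))*209 = -768/11*209 = -14592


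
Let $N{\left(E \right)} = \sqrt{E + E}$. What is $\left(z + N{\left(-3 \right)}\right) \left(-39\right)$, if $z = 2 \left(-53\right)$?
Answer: $4134 - 39 i \sqrt{6} \approx 4134.0 - 95.53 i$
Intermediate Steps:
$N{\left(E \right)} = \sqrt{2} \sqrt{E}$ ($N{\left(E \right)} = \sqrt{2 E} = \sqrt{2} \sqrt{E}$)
$z = -106$
$\left(z + N{\left(-3 \right)}\right) \left(-39\right) = \left(-106 + \sqrt{2} \sqrt{-3}\right) \left(-39\right) = \left(-106 + \sqrt{2} i \sqrt{3}\right) \left(-39\right) = \left(-106 + i \sqrt{6}\right) \left(-39\right) = 4134 - 39 i \sqrt{6}$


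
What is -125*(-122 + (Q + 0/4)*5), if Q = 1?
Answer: 14625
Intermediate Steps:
-125*(-122 + (Q + 0/4)*5) = -125*(-122 + (1 + 0/4)*5) = -125*(-122 + (1 + 0*(¼))*5) = -125*(-122 + (1 + 0)*5) = -125*(-122 + 1*5) = -125*(-122 + 5) = -125*(-117) = 14625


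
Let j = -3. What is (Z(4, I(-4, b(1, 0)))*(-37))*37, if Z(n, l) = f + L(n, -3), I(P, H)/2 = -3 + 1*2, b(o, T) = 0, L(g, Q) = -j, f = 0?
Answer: -4107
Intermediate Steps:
L(g, Q) = 3 (L(g, Q) = -1*(-3) = 3)
I(P, H) = -2 (I(P, H) = 2*(-3 + 1*2) = 2*(-3 + 2) = 2*(-1) = -2)
Z(n, l) = 3 (Z(n, l) = 0 + 3 = 3)
(Z(4, I(-4, b(1, 0)))*(-37))*37 = (3*(-37))*37 = -111*37 = -4107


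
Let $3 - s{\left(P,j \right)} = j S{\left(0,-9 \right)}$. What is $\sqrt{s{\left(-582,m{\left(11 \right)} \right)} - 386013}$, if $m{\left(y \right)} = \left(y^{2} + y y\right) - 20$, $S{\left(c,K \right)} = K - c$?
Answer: $6 i \sqrt{10667} \approx 619.69 i$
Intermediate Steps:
$m{\left(y \right)} = -20 + 2 y^{2}$ ($m{\left(y \right)} = \left(y^{2} + y^{2}\right) - 20 = 2 y^{2} - 20 = -20 + 2 y^{2}$)
$s{\left(P,j \right)} = 3 + 9 j$ ($s{\left(P,j \right)} = 3 - j \left(-9 - 0\right) = 3 - j \left(-9 + 0\right) = 3 - j \left(-9\right) = 3 - - 9 j = 3 + 9 j$)
$\sqrt{s{\left(-582,m{\left(11 \right)} \right)} - 386013} = \sqrt{\left(3 + 9 \left(-20 + 2 \cdot 11^{2}\right)\right) - 386013} = \sqrt{\left(3 + 9 \left(-20 + 2 \cdot 121\right)\right) - 386013} = \sqrt{\left(3 + 9 \left(-20 + 242\right)\right) - 386013} = \sqrt{\left(3 + 9 \cdot 222\right) - 386013} = \sqrt{\left(3 + 1998\right) - 386013} = \sqrt{2001 - 386013} = \sqrt{-384012} = 6 i \sqrt{10667}$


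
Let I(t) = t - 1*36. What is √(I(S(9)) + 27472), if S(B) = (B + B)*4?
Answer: 46*√13 ≈ 165.86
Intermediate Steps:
S(B) = 8*B (S(B) = (2*B)*4 = 8*B)
I(t) = -36 + t (I(t) = t - 36 = -36 + t)
√(I(S(9)) + 27472) = √((-36 + 8*9) + 27472) = √((-36 + 72) + 27472) = √(36 + 27472) = √27508 = 46*√13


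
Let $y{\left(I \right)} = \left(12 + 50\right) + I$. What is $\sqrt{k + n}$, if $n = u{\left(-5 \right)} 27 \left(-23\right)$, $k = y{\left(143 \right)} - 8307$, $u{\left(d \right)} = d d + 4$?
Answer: $i \sqrt{26111} \approx 161.59 i$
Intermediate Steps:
$y{\left(I \right)} = 62 + I$
$u{\left(d \right)} = 4 + d^{2}$ ($u{\left(d \right)} = d^{2} + 4 = 4 + d^{2}$)
$k = -8102$ ($k = \left(62 + 143\right) - 8307 = 205 - 8307 = -8102$)
$n = -18009$ ($n = \left(4 + \left(-5\right)^{2}\right) 27 \left(-23\right) = \left(4 + 25\right) 27 \left(-23\right) = 29 \cdot 27 \left(-23\right) = 783 \left(-23\right) = -18009$)
$\sqrt{k + n} = \sqrt{-8102 - 18009} = \sqrt{-26111} = i \sqrt{26111}$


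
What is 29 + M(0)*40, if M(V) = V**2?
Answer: 29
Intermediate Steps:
29 + M(0)*40 = 29 + 0**2*40 = 29 + 0*40 = 29 + 0 = 29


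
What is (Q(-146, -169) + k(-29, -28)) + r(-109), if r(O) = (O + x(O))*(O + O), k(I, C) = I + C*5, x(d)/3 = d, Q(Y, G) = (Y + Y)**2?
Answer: 180143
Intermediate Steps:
Q(Y, G) = 4*Y**2 (Q(Y, G) = (2*Y)**2 = 4*Y**2)
x(d) = 3*d
k(I, C) = I + 5*C
r(O) = 8*O**2 (r(O) = (O + 3*O)*(O + O) = (4*O)*(2*O) = 8*O**2)
(Q(-146, -169) + k(-29, -28)) + r(-109) = (4*(-146)**2 + (-29 + 5*(-28))) + 8*(-109)**2 = (4*21316 + (-29 - 140)) + 8*11881 = (85264 - 169) + 95048 = 85095 + 95048 = 180143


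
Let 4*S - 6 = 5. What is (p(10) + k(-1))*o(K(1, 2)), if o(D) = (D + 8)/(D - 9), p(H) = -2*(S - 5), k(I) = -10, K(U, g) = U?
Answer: 99/16 ≈ 6.1875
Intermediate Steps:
S = 11/4 (S = 3/2 + (1/4)*5 = 3/2 + 5/4 = 11/4 ≈ 2.7500)
p(H) = 9/2 (p(H) = -2*(11/4 - 5) = -2*(-9/4) = 9/2)
o(D) = (8 + D)/(-9 + D)
(p(10) + k(-1))*o(K(1, 2)) = (9/2 - 10)*((8 + 1)/(-9 + 1)) = -11*9/(2*(-8)) = -(-11)*9/16 = -11/2*(-9/8) = 99/16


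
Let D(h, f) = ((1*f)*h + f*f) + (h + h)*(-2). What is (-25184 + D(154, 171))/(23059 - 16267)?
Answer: 9925/2264 ≈ 4.3838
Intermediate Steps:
D(h, f) = f**2 - 4*h + f*h (D(h, f) = (f*h + f**2) + (2*h)*(-2) = (f**2 + f*h) - 4*h = f**2 - 4*h + f*h)
(-25184 + D(154, 171))/(23059 - 16267) = (-25184 + (171**2 - 4*154 + 171*154))/(23059 - 16267) = (-25184 + (29241 - 616 + 26334))/6792 = (-25184 + 54959)*(1/6792) = 29775*(1/6792) = 9925/2264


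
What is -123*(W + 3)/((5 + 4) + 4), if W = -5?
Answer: 246/13 ≈ 18.923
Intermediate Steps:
-123*(W + 3)/((5 + 4) + 4) = -123*(-5 + 3)/((5 + 4) + 4) = -(-246)/(9 + 4) = -(-246)/13 = -123*(-2/13) = 246/13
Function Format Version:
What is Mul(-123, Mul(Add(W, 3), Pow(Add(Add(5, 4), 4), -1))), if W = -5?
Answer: Rational(246, 13) ≈ 18.923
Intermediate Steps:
Mul(-123, Mul(Add(W, 3), Pow(Add(Add(5, 4), 4), -1))) = Mul(-123, Mul(Add(-5, 3), Pow(Add(Add(5, 4), 4), -1))) = Mul(-123, Mul(-2, Pow(Add(9, 4), -1))) = Mul(-123, Mul(-2, Pow(13, -1))) = Mul(-123, Mul(-2, Rational(1, 13))) = Mul(-123, Rational(-2, 13)) = Rational(246, 13)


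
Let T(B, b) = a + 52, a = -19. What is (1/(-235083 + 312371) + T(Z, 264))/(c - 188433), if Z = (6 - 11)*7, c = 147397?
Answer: -2550505/3171590368 ≈ -0.00080417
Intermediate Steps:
Z = -35 (Z = -5*7 = -35)
T(B, b) = 33 (T(B, b) = -19 + 52 = 33)
(1/(-235083 + 312371) + T(Z, 264))/(c - 188433) = (1/(-235083 + 312371) + 33)/(147397 - 188433) = (1/77288 + 33)/(-41036) = (1/77288 + 33)*(-1/41036) = (2550505/77288)*(-1/41036) = -2550505/3171590368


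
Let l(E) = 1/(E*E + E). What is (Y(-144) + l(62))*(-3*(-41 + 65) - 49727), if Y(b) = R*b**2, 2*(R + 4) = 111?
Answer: -207723233411975/3906 ≈ -5.3181e+10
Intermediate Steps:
R = 103/2 (R = -4 + (1/2)*111 = -4 + 111/2 = 103/2 ≈ 51.500)
l(E) = 1/(E + E**2) (l(E) = 1/(E**2 + E) = 1/(E + E**2))
Y(b) = 103*b**2/2
(Y(-144) + l(62))*(-3*(-41 + 65) - 49727) = ((103/2)*(-144)**2 + 1/(62*(1 + 62)))*(-3*(-41 + 65) - 49727) = ((103/2)*20736 + (1/62)/63)*(-3*24 - 49727) = (1067904 + (1/62)*(1/63))*(-72 - 49727) = (1067904 + 1/3906)*(-49799) = (4171233025/3906)*(-49799) = -207723233411975/3906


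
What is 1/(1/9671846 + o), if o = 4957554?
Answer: 9671846/47948698824685 ≈ 2.0171e-7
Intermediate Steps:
1/(1/9671846 + o) = 1/(1/9671846 + 4957554) = 1/(47948698824685/9671846) = 9671846/47948698824685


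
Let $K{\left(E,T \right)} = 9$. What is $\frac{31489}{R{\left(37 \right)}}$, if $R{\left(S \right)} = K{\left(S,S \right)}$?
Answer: $\frac{31489}{9} \approx 3498.8$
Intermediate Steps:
$R{\left(S \right)} = 9$
$\frac{31489}{R{\left(37 \right)}} = \frac{31489}{9}$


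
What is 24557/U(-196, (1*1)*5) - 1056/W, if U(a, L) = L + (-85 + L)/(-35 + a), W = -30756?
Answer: 101672407/22135 ≈ 4593.3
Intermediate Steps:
U(a, L) = L + (-85 + L)/(-35 + a)
24557/U(-196, (1*1)*5) - 1056/W = 24557/(((-85 - 34*1*1*5 + ((1*1)*5)*(-196))/(-35 - 196))) - 1056/(-30756) = 24557/(((-85 - 34*5 + (1*5)*(-196))/(-231))) - 1056*(-1/30756) = 24557/((-(-85 - 34*5 + 5*(-196))/231)) + 8/233 = 24557/((-(-85 - 170 - 980)/231)) + 8/233 = 24557/((-1/231*(-1235))) + 8/233 = 24557/(1235/231) + 8/233 = 24557*(231/1235) + 8/233 = 436359/95 + 8/233 = 101672407/22135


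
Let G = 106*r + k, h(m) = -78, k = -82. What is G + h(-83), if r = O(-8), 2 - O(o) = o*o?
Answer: -6732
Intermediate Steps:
O(o) = 2 - o² (O(o) = 2 - o*o = 2 - o²)
r = -62 (r = 2 - 1*(-8)² = 2 - 1*64 = 2 - 64 = -62)
G = -6654 (G = 106*(-62) - 82 = -6572 - 82 = -6654)
G + h(-83) = -6654 - 78 = -6732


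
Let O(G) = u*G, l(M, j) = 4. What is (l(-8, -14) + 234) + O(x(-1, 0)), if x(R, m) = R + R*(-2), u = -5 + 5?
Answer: 238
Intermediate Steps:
u = 0
x(R, m) = -R (x(R, m) = R - 2*R = -R)
O(G) = 0 (O(G) = 0*G = 0)
(l(-8, -14) + 234) + O(x(-1, 0)) = (4 + 234) + 0 = 238 + 0 = 238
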